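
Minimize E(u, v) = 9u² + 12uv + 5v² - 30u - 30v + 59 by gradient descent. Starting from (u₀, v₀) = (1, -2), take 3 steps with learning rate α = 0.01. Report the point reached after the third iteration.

∇E = (18u + 12v - 30, 12u + 10v - 30)
(u₁, v₁) = (1, -2) − 0.01·(-36, -38) = (1.36, -1.62)
(u₂, v₂) = (1.36, -1.62) − 0.01·(-24.96, -29.88) = (1.6096, -1.3212)
(u₃, v₃) = (1.6096, -1.3212) − 0.01·(-16.8816, -23.8968) = (1.778416, -1.082232)

(1.778416, -1.082232)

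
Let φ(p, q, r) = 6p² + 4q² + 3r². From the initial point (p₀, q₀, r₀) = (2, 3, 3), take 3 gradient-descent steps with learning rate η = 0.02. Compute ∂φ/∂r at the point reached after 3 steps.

∇φ = (12p, 8q, 6r)
Step 1: at (2, 3, 3), ∇φ = (24, 24, 18) → (2, 3, 3) − 0.02·(24, 24, 18) = (1.52, 2.52, 2.64)
Step 2: at (1.52, 2.52, 2.64), ∇φ = (18.24, 20.16, 15.84) → (1.52, 2.52, 2.64) − 0.02·(18.24, 20.16, 15.84) = (1.1552, 2.1168, 2.3232)
Step 3: at (1.1552, 2.1168, 2.3232), ∇φ = (13.8624, 16.9344, 13.9392) → (1.1552, 2.1168, 2.3232) − 0.02·(13.8624, 16.9344, 13.9392) = (0.877952, 1.778112, 2.044416)
∂φ/∂r at (0.877952, 1.778112, 2.044416) = 12.266496

12.266496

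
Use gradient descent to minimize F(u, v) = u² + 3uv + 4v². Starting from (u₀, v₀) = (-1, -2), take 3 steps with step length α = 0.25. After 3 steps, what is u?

1.84375

∇F = (2u + 3v, 3u + 8v)
(u₁, v₁) = (-1, -2) − 0.25·(-8, -19) = (1, 2.75)
(u₂, v₂) = (1, 2.75) − 0.25·(10.25, 25) = (-1.5625, -3.5)
(u₃, v₃) = (-1.5625, -3.5) − 0.25·(-13.625, -32.6875) = (1.84375, 4.671875)
u = 1.84375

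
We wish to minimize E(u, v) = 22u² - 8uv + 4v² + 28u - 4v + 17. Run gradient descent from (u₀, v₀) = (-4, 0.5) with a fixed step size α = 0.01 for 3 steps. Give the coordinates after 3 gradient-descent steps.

∇E = (44u - 8v + 28, -8u + 8v - 4)
Step 1: at (-4, 0.5), ∇E = (-152, 32) → (-4, 0.5) − 0.01·(-152, 32) = (-2.48, 0.18)
Step 2: at (-2.48, 0.18), ∇E = (-82.56, 17.28) → (-2.48, 0.18) − 0.01·(-82.56, 17.28) = (-1.6544, 0.0072)
Step 3: at (-1.6544, 0.0072), ∇E = (-44.8512, 9.2928) → (-1.6544, 0.0072) − 0.01·(-44.8512, 9.2928) = (-1.205888, -0.085728)

(-1.205888, -0.085728)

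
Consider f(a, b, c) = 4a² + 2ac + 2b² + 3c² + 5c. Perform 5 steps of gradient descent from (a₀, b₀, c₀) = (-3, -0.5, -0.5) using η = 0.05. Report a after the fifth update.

-0.14572

∇f = (8a + 2c, 4b, 2a + 6c + 5)
(a₁, b₁, c₁) = (-3, -0.5, -0.5) − 0.05·(-25, -2, -4) = (-1.75, -0.4, -0.3)
(a₂, b₂, c₂) = (-1.75, -0.4, -0.3) − 0.05·(-14.6, -1.6, -0.3) = (-1.02, -0.32, -0.285)
(a₃, b₃, c₃) = (-1.02, -0.32, -0.285) − 0.05·(-8.73, -1.28, 1.25) = (-0.5835, -0.256, -0.3475)
(a₄, b₄, c₄) = (-0.5835, -0.256, -0.3475) − 0.05·(-5.363, -1.024, 1.748) = (-0.31535, -0.2048, -0.4349)
(a₅, b₅, c₅) = (-0.31535, -0.2048, -0.4349) − 0.05·(-3.3926, -0.8192, 1.7599) = (-0.14572, -0.16384, -0.522895)
a = -0.14572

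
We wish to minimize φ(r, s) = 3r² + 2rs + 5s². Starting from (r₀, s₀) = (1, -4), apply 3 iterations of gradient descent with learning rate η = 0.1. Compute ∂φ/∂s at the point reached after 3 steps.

∇φ = (6r + 2s, 2r + 10s)
Step 1: at (1, -4), ∇φ = (-2, -38) → (1, -4) − 0.1·(-2, -38) = (1.2, -0.2)
Step 2: at (1.2, -0.2), ∇φ = (6.8, 0.4) → (1.2, -0.2) − 0.1·(6.8, 0.4) = (0.52, -0.24)
Step 3: at (0.52, -0.24), ∇φ = (2.64, -1.36) → (0.52, -0.24) − 0.1·(2.64, -1.36) = (0.256, -0.104)
∂φ/∂s at (0.256, -0.104) = -0.528

-0.528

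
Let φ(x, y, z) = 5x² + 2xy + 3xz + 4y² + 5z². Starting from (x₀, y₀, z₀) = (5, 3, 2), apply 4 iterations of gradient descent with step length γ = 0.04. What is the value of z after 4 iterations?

-0.1581312

∇φ = (10x + 2y + 3z, 2x + 8y, 3x + 10z)
Step 1: at (5, 3, 2), ∇φ = (62, 34, 35) → (5, 3, 2) − 0.04·(62, 34, 35) = (2.52, 1.64, 0.6)
Step 2: at (2.52, 1.64, 0.6), ∇φ = (30.28, 18.16, 13.56) → (2.52, 1.64, 0.6) − 0.04·(30.28, 18.16, 13.56) = (1.3088, 0.9136, 0.0576)
Step 3: at (1.3088, 0.9136, 0.0576), ∇φ = (15.088, 9.9264, 4.5024) → (1.3088, 0.9136, 0.0576) − 0.04·(15.088, 9.9264, 4.5024) = (0.70528, 0.516544, -0.122496)
Step 4: at (0.70528, 0.516544, -0.122496), ∇φ = (7.7184, 5.542912, 0.89088) → (0.70528, 0.516544, -0.122496) − 0.04·(7.7184, 5.542912, 0.89088) = (0.396544, 0.29482752, -0.1581312)
z = -0.1581312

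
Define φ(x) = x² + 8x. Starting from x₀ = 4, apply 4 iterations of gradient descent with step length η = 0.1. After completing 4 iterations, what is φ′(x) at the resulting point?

6.5536

φ′(x) = 2x + 8
Step 1: φ′(4) = 16; x₁ = 4 − 0.1·16 = 2.4
Step 2: φ′(2.4) = 12.8; x₂ = 2.4 − 0.1·12.8 = 1.12
Step 3: φ′(1.12) = 10.24; x₃ = 1.12 − 0.1·10.24 = 0.096
Step 4: φ′(0.096) = 8.192; x₄ = 0.096 − 0.1·8.192 = -0.7232
φ′(x) at (-0.7232) = 6.5536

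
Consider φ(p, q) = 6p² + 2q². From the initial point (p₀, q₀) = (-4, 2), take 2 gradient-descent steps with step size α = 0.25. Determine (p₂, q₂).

∇φ = (12p, 4q)
Step 1: at (-4, 2), ∇φ = (-48, 8) → (-4, 2) − 0.25·(-48, 8) = (8, 0)
Step 2: at (8, 0), ∇φ = (96, 0) → (8, 0) − 0.25·(96, 0) = (-16, 0)

(-16, 0)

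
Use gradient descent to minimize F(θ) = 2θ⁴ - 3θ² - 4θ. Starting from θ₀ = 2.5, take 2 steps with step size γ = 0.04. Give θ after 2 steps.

-0.31183232

F′(θ) = 8θ³ - 6θ - 4
θ₁ = 2.5 − 0.04·106 = -1.74
θ₂ = -1.74 − 0.04·(-35.704192) = -0.31183232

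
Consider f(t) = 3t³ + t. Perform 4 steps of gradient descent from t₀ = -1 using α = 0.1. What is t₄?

f′(t) = 9t² + 1
t₁ = -1 − 0.1·10 = -2
t₂ = -2 − 0.1·37 = -5.7
t₃ = -5.7 − 0.1·293.41 = -35.041
t₄ = -35.041 − 0.1·11051.845129 = -1140.2255129

-1140.2255129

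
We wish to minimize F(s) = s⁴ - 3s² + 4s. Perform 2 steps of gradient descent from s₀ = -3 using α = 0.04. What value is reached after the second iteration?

0.37197056

F′(s) = 4s³ - 6s + 4
Step 1: F′(-3) = -86; s₁ = -3 − 0.04·(-86) = 0.44
Step 2: F′(0.44) = 1.700736; s₂ = 0.44 − 0.04·1.700736 = 0.37197056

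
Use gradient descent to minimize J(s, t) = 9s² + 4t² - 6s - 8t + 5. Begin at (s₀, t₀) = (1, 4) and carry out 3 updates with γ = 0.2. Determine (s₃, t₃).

(-11.384, 0.352)

∇J = (18s - 6, 8t - 8)
Step 1: at (1, 4), ∇J = (12, 24) → (1, 4) − 0.2·(12, 24) = (-1.4, -0.8)
Step 2: at (-1.4, -0.8), ∇J = (-31.2, -14.4) → (-1.4, -0.8) − 0.2·(-31.2, -14.4) = (4.84, 2.08)
Step 3: at (4.84, 2.08), ∇J = (81.12, 8.64) → (4.84, 2.08) − 0.2·(81.12, 8.64) = (-11.384, 0.352)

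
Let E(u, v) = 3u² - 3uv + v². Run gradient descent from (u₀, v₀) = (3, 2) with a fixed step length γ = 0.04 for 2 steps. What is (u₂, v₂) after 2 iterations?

∇E = (6u - 3v, -3u + 2v)
(u₁, v₁) = (3, 2) − 0.04·(12, -5) = (2.52, 2.2)
(u₂, v₂) = (2.52, 2.2) − 0.04·(8.52, -3.16) = (2.1792, 2.3264)

(2.1792, 2.3264)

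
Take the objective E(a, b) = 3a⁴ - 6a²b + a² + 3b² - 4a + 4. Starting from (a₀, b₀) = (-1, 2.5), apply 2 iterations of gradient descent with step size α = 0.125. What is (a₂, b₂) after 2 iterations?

∇E = (12a³ - 12ab + 2a - 4, -6a² + 6b)
(a₁, b₁) = (-1, 2.5) − 0.125·(12, 9) = (-2.5, 1.375)
(a₂, b₂) = (-2.5, 1.375) − 0.125·(-155.25, -29.25) = (16.90625, 5.03125)

(16.90625, 5.03125)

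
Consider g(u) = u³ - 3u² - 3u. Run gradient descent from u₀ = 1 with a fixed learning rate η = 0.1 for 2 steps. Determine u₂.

g′(u) = 3u² - 6u - 3
u₁ = 1 − 0.1·(-6) = 1.6
u₂ = 1.6 − 0.1·(-4.92) = 2.092

2.092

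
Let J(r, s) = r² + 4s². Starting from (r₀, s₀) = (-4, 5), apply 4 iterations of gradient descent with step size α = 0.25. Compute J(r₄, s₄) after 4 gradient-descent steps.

∇J = (2r, 8s)
Step 1: at (-4, 5), ∇J = (-8, 40) → (-4, 5) − 0.25·(-8, 40) = (-2, -5)
Step 2: at (-2, -5), ∇J = (-4, -40) → (-2, -5) − 0.25·(-4, -40) = (-1, 5)
Step 3: at (-1, 5), ∇J = (-2, 40) → (-1, 5) − 0.25·(-2, 40) = (-0.5, -5)
Step 4: at (-0.5, -5), ∇J = (-1, -40) → (-0.5, -5) − 0.25·(-1, -40) = (-0.25, 5)
J(-0.25, 5) = 100.0625

100.0625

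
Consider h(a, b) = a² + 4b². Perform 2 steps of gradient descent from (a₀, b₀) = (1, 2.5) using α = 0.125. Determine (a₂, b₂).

(0.5625, 0)

∇h = (2a, 8b)
(a₁, b₁) = (1, 2.5) − 0.125·(2, 20) = (0.75, 0)
(a₂, b₂) = (0.75, 0) − 0.125·(1.5, 0) = (0.5625, 0)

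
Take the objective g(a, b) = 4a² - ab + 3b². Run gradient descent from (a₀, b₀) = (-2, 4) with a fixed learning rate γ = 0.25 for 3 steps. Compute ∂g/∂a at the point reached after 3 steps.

∇g = (8a - b, -a + 6b)
Step 1: at (-2, 4), ∇g = (-20, 26) → (-2, 4) − 0.25·(-20, 26) = (3, -2.5)
Step 2: at (3, -2.5), ∇g = (26.5, -18) → (3, -2.5) − 0.25·(26.5, -18) = (-3.625, 2)
Step 3: at (-3.625, 2), ∇g = (-31, 15.625) → (-3.625, 2) − 0.25·(-31, 15.625) = (4.125, -1.90625)
∂g/∂a at (4.125, -1.90625) = 34.90625

34.90625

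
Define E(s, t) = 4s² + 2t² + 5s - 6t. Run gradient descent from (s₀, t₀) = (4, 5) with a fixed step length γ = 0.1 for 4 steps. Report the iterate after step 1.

∇E = (8s + 5, 4t - 6)
(s₁, t₁) = (4, 5) − 0.1·(37, 14) = (0.3, 3.6)

(0.3, 3.6)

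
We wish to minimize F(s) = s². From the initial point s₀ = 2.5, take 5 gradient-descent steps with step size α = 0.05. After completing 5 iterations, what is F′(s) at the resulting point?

2.95245

F′(s) = 2s
Step 1: F′(2.5) = 5; s₁ = 2.5 − 0.05·5 = 2.25
Step 2: F′(2.25) = 4.5; s₂ = 2.25 − 0.05·4.5 = 2.025
Step 3: F′(2.025) = 4.05; s₃ = 2.025 − 0.05·4.05 = 1.8225
Step 4: F′(1.8225) = 3.645; s₄ = 1.8225 − 0.05·3.645 = 1.64025
Step 5: F′(1.64025) = 3.2805; s₅ = 1.64025 − 0.05·3.2805 = 1.476225
F′(s) at (1.476225) = 2.95245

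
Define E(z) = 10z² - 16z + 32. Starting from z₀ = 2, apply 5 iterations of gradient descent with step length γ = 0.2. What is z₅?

-290.8

E′(z) = 20z - 16
z₁ = 2 − 0.2·24 = -2.8
z₂ = -2.8 − 0.2·(-72) = 11.6
z₃ = 11.6 − 0.2·216 = -31.6
z₄ = -31.6 − 0.2·(-648) = 98
z₅ = 98 − 0.2·1944 = -290.8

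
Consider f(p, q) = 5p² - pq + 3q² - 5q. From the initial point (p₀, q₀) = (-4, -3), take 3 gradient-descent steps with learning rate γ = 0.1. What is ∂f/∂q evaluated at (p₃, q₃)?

∇f = (10p - q, -p + 6q - 5)
(p₁, q₁) = (-4, -3) − 0.1·(-37, -19) = (-0.3, -1.1)
(p₂, q₂) = (-0.3, -1.1) − 0.1·(-1.9, -11.3) = (-0.11, 0.03)
(p₃, q₃) = (-0.11, 0.03) − 0.1·(-1.13, -4.71) = (0.003, 0.501)
∂f/∂q at (0.003, 0.501) = -1.997

-1.997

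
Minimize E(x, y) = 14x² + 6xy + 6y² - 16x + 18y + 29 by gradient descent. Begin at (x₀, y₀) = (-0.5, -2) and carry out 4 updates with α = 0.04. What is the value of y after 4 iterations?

∇E = (28x + 6y - 16, 6x + 12y + 18)
(x₁, y₁) = (-0.5, -2) − 0.04·(-42, -9) = (1.18, -1.64)
(x₂, y₂) = (1.18, -1.64) − 0.04·(7.2, 5.4) = (0.892, -1.856)
(x₃, y₃) = (0.892, -1.856) − 0.04·(-2.16, 1.08) = (0.9784, -1.8992)
(x₄, y₄) = (0.9784, -1.8992) − 0.04·(0, 1.08) = (0.9784, -1.9424)
y = -1.9424

-1.9424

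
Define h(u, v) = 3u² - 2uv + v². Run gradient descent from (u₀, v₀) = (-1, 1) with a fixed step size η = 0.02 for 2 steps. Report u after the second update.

-0.7024

∇h = (6u - 2v, -2u + 2v)
Step 1: at (-1, 1), ∇h = (-8, 4) → (-1, 1) − 0.02·(-8, 4) = (-0.84, 0.92)
Step 2: at (-0.84, 0.92), ∇h = (-6.88, 3.52) → (-0.84, 0.92) − 0.02·(-6.88, 3.52) = (-0.7024, 0.8496)
u = -0.7024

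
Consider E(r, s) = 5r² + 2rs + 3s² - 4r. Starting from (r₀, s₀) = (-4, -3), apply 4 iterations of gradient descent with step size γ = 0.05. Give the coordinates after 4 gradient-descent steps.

(0.326, -0.4944)

∇E = (10r + 2s - 4, 2r + 6s)
Step 1: at (-4, -3), ∇E = (-50, -26) → (-4, -3) − 0.05·(-50, -26) = (-1.5, -1.7)
Step 2: at (-1.5, -1.7), ∇E = (-22.4, -13.2) → (-1.5, -1.7) − 0.05·(-22.4, -13.2) = (-0.38, -1.04)
Step 3: at (-0.38, -1.04), ∇E = (-9.88, -7) → (-0.38, -1.04) − 0.05·(-9.88, -7) = (0.114, -0.69)
Step 4: at (0.114, -0.69), ∇E = (-4.24, -3.912) → (0.114, -0.69) − 0.05·(-4.24, -3.912) = (0.326, -0.4944)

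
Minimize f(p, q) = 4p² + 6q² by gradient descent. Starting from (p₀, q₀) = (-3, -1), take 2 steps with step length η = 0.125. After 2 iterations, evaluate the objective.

∇f = (8p, 12q)
Step 1: at (-3, -1), ∇f = (-24, -12) → (-3, -1) − 0.125·(-24, -12) = (0, 0.5)
Step 2: at (0, 0.5), ∇f = (0, 6) → (0, 0.5) − 0.125·(0, 6) = (0, -0.25)
f(0, -0.25) = 0.375

0.375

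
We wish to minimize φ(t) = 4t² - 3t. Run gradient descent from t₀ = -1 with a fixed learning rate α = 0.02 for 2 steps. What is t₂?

φ′(t) = 8t - 3
Step 1: φ′(-1) = -11; t₁ = -1 − 0.02·(-11) = -0.78
Step 2: φ′(-0.78) = -9.24; t₂ = -0.78 − 0.02·(-9.24) = -0.5952

-0.5952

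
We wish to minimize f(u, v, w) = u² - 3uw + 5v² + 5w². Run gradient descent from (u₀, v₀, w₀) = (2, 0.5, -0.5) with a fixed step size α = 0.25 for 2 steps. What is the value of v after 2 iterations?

∇f = (2u - 3w, 10v, -3u + 10w)
(u₁, v₁, w₁) = (2, 0.5, -0.5) − 0.25·(5.5, 5, -11) = (0.625, -0.75, 2.25)
(u₂, v₂, w₂) = (0.625, -0.75, 2.25) − 0.25·(-5.5, -7.5, 20.625) = (2, 1.125, -2.90625)
v = 1.125

1.125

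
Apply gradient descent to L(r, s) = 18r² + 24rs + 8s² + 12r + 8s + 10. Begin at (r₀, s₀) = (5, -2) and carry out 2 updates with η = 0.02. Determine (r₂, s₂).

∇L = (36r + 24s + 12, 24r + 16s + 8)
(r₁, s₁) = (5, -2) − 0.02·(144, 96) = (2.12, -3.92)
(r₂, s₂) = (2.12, -3.92) − 0.02·(-5.76, -3.84) = (2.2352, -3.8432)

(2.2352, -3.8432)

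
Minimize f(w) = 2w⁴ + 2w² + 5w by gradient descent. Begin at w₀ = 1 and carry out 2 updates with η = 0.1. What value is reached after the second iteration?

-0.6456

f′(w) = 8w³ + 4w + 5
w₁ = 1 − 0.1·17 = -0.7
w₂ = -0.7 − 0.1·(-0.544) = -0.6456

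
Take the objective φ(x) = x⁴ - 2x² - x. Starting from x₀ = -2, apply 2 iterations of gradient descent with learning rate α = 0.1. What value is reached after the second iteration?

φ′(x) = 4x³ - 4x - 1
Step 1: φ′(-2) = -25; x₁ = -2 − 0.1·(-25) = 0.5
Step 2: φ′(0.5) = -2.5; x₂ = 0.5 − 0.1·(-2.5) = 0.75

0.75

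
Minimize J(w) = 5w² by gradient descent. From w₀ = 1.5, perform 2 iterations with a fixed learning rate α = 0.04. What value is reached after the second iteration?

0.54

J′(w) = 10w
Step 1: J′(1.5) = 15; w₁ = 1.5 − 0.04·15 = 0.9
Step 2: J′(0.9) = 9; w₂ = 0.9 − 0.04·9 = 0.54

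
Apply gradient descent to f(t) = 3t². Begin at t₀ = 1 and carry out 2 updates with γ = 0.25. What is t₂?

0.25

f′(t) = 6t
Step 1: f′(1) = 6; t₁ = 1 − 0.25·6 = -0.5
Step 2: f′(-0.5) = -3; t₂ = -0.5 − 0.25·(-3) = 0.25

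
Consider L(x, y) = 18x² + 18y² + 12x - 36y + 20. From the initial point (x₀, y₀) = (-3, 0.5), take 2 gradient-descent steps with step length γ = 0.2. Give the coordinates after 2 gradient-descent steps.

∇L = (36x + 12, 36y - 36)
(x₁, y₁) = (-3, 0.5) − 0.2·(-96, -18) = (16.2, 4.1)
(x₂, y₂) = (16.2, 4.1) − 0.2·(595.2, 111.6) = (-102.84, -18.22)

(-102.84, -18.22)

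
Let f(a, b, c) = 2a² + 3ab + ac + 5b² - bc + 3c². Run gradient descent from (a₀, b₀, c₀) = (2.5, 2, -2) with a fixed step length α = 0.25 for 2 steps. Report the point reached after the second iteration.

∇f = (4a + 3b + c, 3a + 10b - c, a - b + 6c)
Step 1: at (2.5, 2, -2), ∇f = (14, 29.5, -11.5) → (2.5, 2, -2) − 0.25·(14, 29.5, -11.5) = (-1, -5.375, 0.875)
Step 2: at (-1, -5.375, 0.875), ∇f = (-19.25, -57.625, 9.625) → (-1, -5.375, 0.875) − 0.25·(-19.25, -57.625, 9.625) = (3.8125, 9.03125, -1.53125)

(3.8125, 9.03125, -1.53125)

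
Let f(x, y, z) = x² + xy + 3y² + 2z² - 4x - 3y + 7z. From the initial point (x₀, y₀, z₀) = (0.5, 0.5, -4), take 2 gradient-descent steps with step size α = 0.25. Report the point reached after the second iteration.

(1.46875, 0.28125, -1.75)

∇f = (2x + y - 4, x + 6y - 3, 4z + 7)
Step 1: at (0.5, 0.5, -4), ∇f = (-2.5, 0.5, -9) → (0.5, 0.5, -4) − 0.25·(-2.5, 0.5, -9) = (1.125, 0.375, -1.75)
Step 2: at (1.125, 0.375, -1.75), ∇f = (-1.375, 0.375, 0) → (1.125, 0.375, -1.75) − 0.25·(-1.375, 0.375, 0) = (1.46875, 0.28125, -1.75)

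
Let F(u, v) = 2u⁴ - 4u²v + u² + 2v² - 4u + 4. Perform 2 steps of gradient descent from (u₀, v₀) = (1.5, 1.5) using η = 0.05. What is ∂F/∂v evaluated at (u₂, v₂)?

-1.40939584

∇F = (8u³ - 8uv + 2u - 4, -4u² + 4v)
Step 1: at (1.5, 1.5), ∇F = (8, -3) → (1.5, 1.5) − 0.05·(8, -3) = (1.1, 1.65)
Step 2: at (1.1, 1.65), ∇F = (-5.672, 1.76) → (1.1, 1.65) − 0.05·(-5.672, 1.76) = (1.3836, 1.562)
∂F/∂v at (1.3836, 1.562) = -1.40939584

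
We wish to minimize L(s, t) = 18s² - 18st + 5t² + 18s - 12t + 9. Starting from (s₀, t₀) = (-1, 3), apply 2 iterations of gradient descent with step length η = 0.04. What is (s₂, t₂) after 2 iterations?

(-0.424, 2.7696)

∇L = (36s - 18t + 18, -18s + 10t - 12)
(s₁, t₁) = (-1, 3) − 0.04·(-72, 36) = (1.88, 1.56)
(s₂, t₂) = (1.88, 1.56) − 0.04·(57.6, -30.24) = (-0.424, 2.7696)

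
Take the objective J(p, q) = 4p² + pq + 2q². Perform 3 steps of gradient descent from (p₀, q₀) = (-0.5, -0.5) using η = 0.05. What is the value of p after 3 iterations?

-0.0734375

∇J = (8p + q, p + 4q)
Step 1: at (-0.5, -0.5), ∇J = (-4.5, -2.5) → (-0.5, -0.5) − 0.05·(-4.5, -2.5) = (-0.275, -0.375)
Step 2: at (-0.275, -0.375), ∇J = (-2.575, -1.775) → (-0.275, -0.375) − 0.05·(-2.575, -1.775) = (-0.14625, -0.28625)
Step 3: at (-0.14625, -0.28625), ∇J = (-1.45625, -1.29125) → (-0.14625, -0.28625) − 0.05·(-1.45625, -1.29125) = (-0.0734375, -0.2216875)
p = -0.0734375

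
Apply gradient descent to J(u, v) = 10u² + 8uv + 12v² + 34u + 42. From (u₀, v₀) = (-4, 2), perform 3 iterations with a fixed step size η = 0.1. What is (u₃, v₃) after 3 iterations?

∇J = (20u + 8v + 34, 8u + 24v)
Step 1: at (-4, 2), ∇J = (-30, 16) → (-4, 2) − 0.1·(-30, 16) = (-1, 0.4)
Step 2: at (-1, 0.4), ∇J = (17.2, 1.6) → (-1, 0.4) − 0.1·(17.2, 1.6) = (-2.72, 0.24)
Step 3: at (-2.72, 0.24), ∇J = (-18.48, -16) → (-2.72, 0.24) − 0.1·(-18.48, -16) = (-0.872, 1.84)

(-0.872, 1.84)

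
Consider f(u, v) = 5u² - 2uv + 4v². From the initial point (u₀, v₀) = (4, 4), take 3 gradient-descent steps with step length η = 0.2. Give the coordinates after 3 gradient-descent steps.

∇f = (10u - 2v, -2u + 8v)
(u₁, v₁) = (4, 4) − 0.2·(32, 24) = (-2.4, -0.8)
(u₂, v₂) = (-2.4, -0.8) − 0.2·(-22.4, -1.6) = (2.08, -0.48)
(u₃, v₃) = (2.08, -0.48) − 0.2·(21.76, -8) = (-2.272, 1.12)

(-2.272, 1.12)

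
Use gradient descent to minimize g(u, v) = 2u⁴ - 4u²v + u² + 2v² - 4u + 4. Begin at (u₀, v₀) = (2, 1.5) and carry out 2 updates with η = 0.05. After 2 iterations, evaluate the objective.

∇g = (8u³ - 8uv + 2u - 4, -4u² + 4v)
Step 1: at (2, 1.5), ∇g = (40, -10) → (2, 1.5) − 0.05·(40, -10) = (0, 2)
Step 2: at (0, 2), ∇g = (-4, 8) → (0, 2) − 0.05·(-4, 8) = (0.2, 1.6)
g(0.2, 1.6) = 8.1072

8.1072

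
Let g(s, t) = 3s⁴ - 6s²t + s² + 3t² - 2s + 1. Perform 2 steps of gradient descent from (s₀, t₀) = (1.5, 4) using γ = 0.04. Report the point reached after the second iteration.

(-2.40290304, 4.496416)

∇g = (12s³ - 12st + 2s - 2, -6s² + 6t)
Step 1: at (1.5, 4), ∇g = (-30.5, 10.5) → (1.5, 4) − 0.04·(-30.5, 10.5) = (2.72, 3.58)
Step 2: at (2.72, 3.58), ∇g = (128.072576, -22.9104) → (2.72, 3.58) − 0.04·(128.072576, -22.9104) = (-2.40290304, 4.496416)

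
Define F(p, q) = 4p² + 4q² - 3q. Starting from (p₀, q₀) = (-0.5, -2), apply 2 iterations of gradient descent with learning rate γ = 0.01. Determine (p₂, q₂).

(-0.4232, -1.6352)

∇F = (8p, 8q - 3)
(p₁, q₁) = (-0.5, -2) − 0.01·(-4, -19) = (-0.46, -1.81)
(p₂, q₂) = (-0.46, -1.81) − 0.01·(-3.68, -17.48) = (-0.4232, -1.6352)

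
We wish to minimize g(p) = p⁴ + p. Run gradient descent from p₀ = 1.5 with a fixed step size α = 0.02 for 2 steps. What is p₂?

g′(p) = 4p³ + 1
Step 1: g′(1.5) = 14.5; p₁ = 1.5 − 0.02·14.5 = 1.21
Step 2: g′(1.21) = 8.086244; p₂ = 1.21 − 0.02·8.086244 = 1.04827512

1.04827512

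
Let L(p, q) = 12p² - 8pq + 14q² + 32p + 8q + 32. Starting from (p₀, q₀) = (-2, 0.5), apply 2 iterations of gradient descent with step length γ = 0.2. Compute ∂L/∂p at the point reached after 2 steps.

-850.72

∇L = (24p - 8q + 32, -8p + 28q + 8)
Step 1: at (-2, 0.5), ∇L = (-20, 38) → (-2, 0.5) − 0.2·(-20, 38) = (2, -7.1)
Step 2: at (2, -7.1), ∇L = (136.8, -206.8) → (2, -7.1) − 0.2·(136.8, -206.8) = (-25.36, 34.26)
∂L/∂p at (-25.36, 34.26) = -850.72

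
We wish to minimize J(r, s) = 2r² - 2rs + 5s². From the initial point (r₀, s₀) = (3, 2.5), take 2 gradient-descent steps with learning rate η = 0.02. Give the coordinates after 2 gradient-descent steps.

∇J = (4r - 2s, -2r + 10s)
(r₁, s₁) = (3, 2.5) − 0.02·(7, 19) = (2.86, 2.12)
(r₂, s₂) = (2.86, 2.12) − 0.02·(7.2, 15.48) = (2.716, 1.8104)

(2.716, 1.8104)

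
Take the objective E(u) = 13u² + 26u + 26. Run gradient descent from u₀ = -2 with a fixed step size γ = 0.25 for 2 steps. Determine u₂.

E′(u) = 26u + 26
Step 1: E′(-2) = -26; u₁ = -2 − 0.25·(-26) = 4.5
Step 2: E′(4.5) = 143; u₂ = 4.5 − 0.25·143 = -31.25

-31.25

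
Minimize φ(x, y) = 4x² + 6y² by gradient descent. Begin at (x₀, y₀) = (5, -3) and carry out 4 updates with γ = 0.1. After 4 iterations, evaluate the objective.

0.00039424

∇φ = (8x, 12y)
Step 1: at (5, -3), ∇φ = (40, -36) → (5, -3) − 0.1·(40, -36) = (1, 0.6)
Step 2: at (1, 0.6), ∇φ = (8, 7.2) → (1, 0.6) − 0.1·(8, 7.2) = (0.2, -0.12)
Step 3: at (0.2, -0.12), ∇φ = (1.6, -1.44) → (0.2, -0.12) − 0.1·(1.6, -1.44) = (0.04, 0.024)
Step 4: at (0.04, 0.024), ∇φ = (0.32, 0.288) → (0.04, 0.024) − 0.1·(0.32, 0.288) = (0.008, -0.0048)
φ(0.008, -0.0048) = 0.00039424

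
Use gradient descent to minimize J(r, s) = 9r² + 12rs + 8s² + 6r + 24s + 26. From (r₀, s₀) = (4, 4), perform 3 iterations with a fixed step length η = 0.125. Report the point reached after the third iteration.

∇J = (18r + 12s + 6, 12r + 16s + 24)
(r₁, s₁) = (4, 4) − 0.125·(126, 136) = (-11.75, -13)
(r₂, s₂) = (-11.75, -13) − 0.125·(-361.5, -325) = (33.4375, 27.625)
(r₃, s₃) = (33.4375, 27.625) − 0.125·(939.375, 867.25) = (-83.984375, -80.78125)

(-83.984375, -80.78125)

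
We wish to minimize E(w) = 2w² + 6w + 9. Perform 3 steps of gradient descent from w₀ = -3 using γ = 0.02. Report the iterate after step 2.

-2.7696

E′(w) = 4w + 6
w₁ = -3 − 0.02·(-6) = -2.88
w₂ = -2.88 − 0.02·(-5.52) = -2.7696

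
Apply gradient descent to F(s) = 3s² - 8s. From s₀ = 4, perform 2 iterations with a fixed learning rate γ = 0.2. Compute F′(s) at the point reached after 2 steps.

0.64

F′(s) = 6s - 8
s₁ = 4 − 0.2·16 = 0.8
s₂ = 0.8 − 0.2·(-3.2) = 1.44
F′(s) at (1.44) = 0.64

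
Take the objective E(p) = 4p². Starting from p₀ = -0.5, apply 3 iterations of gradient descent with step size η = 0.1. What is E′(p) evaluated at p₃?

-0.032

E′(p) = 8p
p₁ = -0.5 − 0.1·(-4) = -0.1
p₂ = -0.1 − 0.1·(-0.8) = -0.02
p₃ = -0.02 − 0.1·(-0.16) = -0.004
E′(p) at (-0.004) = -0.032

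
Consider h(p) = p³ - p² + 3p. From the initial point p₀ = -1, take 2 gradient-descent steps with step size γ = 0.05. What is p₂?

-1.984

h′(p) = 3p² - 2p + 3
p₁ = -1 − 0.05·8 = -1.4
p₂ = -1.4 − 0.05·11.68 = -1.984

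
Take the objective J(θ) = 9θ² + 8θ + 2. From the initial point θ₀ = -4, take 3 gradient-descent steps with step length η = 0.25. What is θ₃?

J′(θ) = 18θ + 8
θ₁ = -4 − 0.25·(-64) = 12
θ₂ = 12 − 0.25·224 = -44
θ₃ = -44 − 0.25·(-784) = 152

152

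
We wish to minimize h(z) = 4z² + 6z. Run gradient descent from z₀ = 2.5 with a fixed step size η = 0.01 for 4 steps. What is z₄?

h′(z) = 8z + 6
z₁ = 2.5 − 0.01·26 = 2.24
z₂ = 2.24 − 0.01·23.92 = 2.0008
z₃ = 2.0008 − 0.01·22.0064 = 1.780736
z₄ = 1.780736 − 0.01·20.245888 = 1.57827712

1.57827712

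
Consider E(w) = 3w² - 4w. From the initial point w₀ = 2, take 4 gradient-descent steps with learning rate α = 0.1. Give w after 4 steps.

0.7008

E′(w) = 6w - 4
Step 1: E′(2) = 8; w₁ = 2 − 0.1·8 = 1.2
Step 2: E′(1.2) = 3.2; w₂ = 1.2 − 0.1·3.2 = 0.88
Step 3: E′(0.88) = 1.28; w₃ = 0.88 − 0.1·1.28 = 0.752
Step 4: E′(0.752) = 0.512; w₄ = 0.752 − 0.1·0.512 = 0.7008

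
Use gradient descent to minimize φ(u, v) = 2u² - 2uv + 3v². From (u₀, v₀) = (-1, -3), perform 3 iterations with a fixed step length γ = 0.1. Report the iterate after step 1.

(-1.2, -1.4)

∇φ = (4u - 2v, -2u + 6v)
(u₁, v₁) = (-1, -3) − 0.1·(2, -16) = (-1.2, -1.4)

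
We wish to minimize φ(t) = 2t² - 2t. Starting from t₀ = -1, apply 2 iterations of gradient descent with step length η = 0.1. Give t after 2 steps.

-0.04

φ′(t) = 4t - 2
Step 1: φ′(-1) = -6; t₁ = -1 − 0.1·(-6) = -0.4
Step 2: φ′(-0.4) = -3.6; t₂ = -0.4 − 0.1·(-3.6) = -0.04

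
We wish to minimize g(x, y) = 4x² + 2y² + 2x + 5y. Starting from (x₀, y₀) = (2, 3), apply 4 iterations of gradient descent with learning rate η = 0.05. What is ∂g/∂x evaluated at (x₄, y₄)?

∇g = (8x + 2, 4y + 5)
(x₁, y₁) = (2, 3) − 0.05·(18, 17) = (1.1, 2.15)
(x₂, y₂) = (1.1, 2.15) − 0.05·(10.8, 13.6) = (0.56, 1.47)
(x₃, y₃) = (0.56, 1.47) − 0.05·(6.48, 10.88) = (0.236, 0.926)
(x₄, y₄) = (0.236, 0.926) − 0.05·(3.888, 8.704) = (0.0416, 0.4908)
∂g/∂x at (0.0416, 0.4908) = 2.3328

2.3328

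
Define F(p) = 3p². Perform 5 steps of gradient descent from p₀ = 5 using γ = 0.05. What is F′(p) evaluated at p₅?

F′(p) = 6p
p₁ = 5 − 0.05·30 = 3.5
p₂ = 3.5 − 0.05·21 = 2.45
p₃ = 2.45 − 0.05·14.7 = 1.715
p₄ = 1.715 − 0.05·10.29 = 1.2005
p₅ = 1.2005 − 0.05·7.203 = 0.84035
F′(p) at (0.84035) = 5.0421

5.0421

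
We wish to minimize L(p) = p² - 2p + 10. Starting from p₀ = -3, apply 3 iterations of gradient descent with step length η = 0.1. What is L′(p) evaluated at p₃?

L′(p) = 2p - 2
Step 1: L′(-3) = -8; p₁ = -3 − 0.1·(-8) = -2.2
Step 2: L′(-2.2) = -6.4; p₂ = -2.2 − 0.1·(-6.4) = -1.56
Step 3: L′(-1.56) = -5.12; p₃ = -1.56 − 0.1·(-5.12) = -1.048
L′(p) at (-1.048) = -4.096

-4.096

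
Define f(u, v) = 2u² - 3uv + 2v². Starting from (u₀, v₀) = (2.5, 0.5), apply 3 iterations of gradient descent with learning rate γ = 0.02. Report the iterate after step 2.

∇f = (4u - 3v, -3u + 4v)
Step 1: at (2.5, 0.5), ∇f = (8.5, -5.5) → (2.5, 0.5) − 0.02·(8.5, -5.5) = (2.33, 0.61)
Step 2: at (2.33, 0.61), ∇f = (7.49, -4.55) → (2.33, 0.61) − 0.02·(7.49, -4.55) = (2.1802, 0.701)

(2.1802, 0.701)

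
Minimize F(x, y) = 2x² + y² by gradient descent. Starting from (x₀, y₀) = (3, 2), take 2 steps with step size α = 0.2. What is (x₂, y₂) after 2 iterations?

(0.12, 0.72)

∇F = (4x, 2y)
Step 1: at (3, 2), ∇F = (12, 4) → (3, 2) − 0.2·(12, 4) = (0.6, 1.2)
Step 2: at (0.6, 1.2), ∇F = (2.4, 2.4) → (0.6, 1.2) − 0.2·(2.4, 2.4) = (0.12, 0.72)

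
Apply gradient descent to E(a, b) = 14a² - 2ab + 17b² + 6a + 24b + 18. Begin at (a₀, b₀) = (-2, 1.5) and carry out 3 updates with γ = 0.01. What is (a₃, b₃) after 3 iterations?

∇E = (28a - 2b + 6, -2a + 34b + 24)
(a₁, b₁) = (-2, 1.5) − 0.01·(-53, 79) = (-1.47, 0.71)
(a₂, b₂) = (-1.47, 0.71) − 0.01·(-36.58, 51.08) = (-1.1042, 0.1992)
(a₃, b₃) = (-1.1042, 0.1992) − 0.01·(-25.316, 32.9812) = (-0.85104, -0.130612)

(-0.85104, -0.130612)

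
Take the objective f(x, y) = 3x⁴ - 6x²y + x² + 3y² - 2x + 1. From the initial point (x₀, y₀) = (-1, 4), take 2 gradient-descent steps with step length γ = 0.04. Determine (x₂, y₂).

∇f = (12x³ - 12xy + 2x - 2, -6x² + 6y)
(x₁, y₁) = (-1, 4) − 0.04·(32, 18) = (-2.28, 3.28)
(x₂, y₂) = (-2.28, 3.28) − 0.04·(-59.047424, -11.5104) = (0.08189696, 3.740416)

(0.08189696, 3.740416)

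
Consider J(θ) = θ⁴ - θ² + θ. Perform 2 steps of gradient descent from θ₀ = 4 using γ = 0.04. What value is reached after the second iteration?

J′(θ) = 4θ³ - 2θ + 1
θ₁ = 4 − 0.04·249 = -5.96
θ₂ = -5.96 − 0.04·(-833.914944) = 27.39659776

27.39659776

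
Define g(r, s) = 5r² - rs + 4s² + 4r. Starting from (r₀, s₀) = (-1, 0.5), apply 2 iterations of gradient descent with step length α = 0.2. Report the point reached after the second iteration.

∇g = (10r - s + 4, -r + 8s)
Step 1: at (-1, 0.5), ∇g = (-6.5, 5) → (-1, 0.5) − 0.2·(-6.5, 5) = (0.3, -0.5)
Step 2: at (0.3, -0.5), ∇g = (7.5, -4.3) → (0.3, -0.5) − 0.2·(7.5, -4.3) = (-1.2, 0.36)

(-1.2, 0.36)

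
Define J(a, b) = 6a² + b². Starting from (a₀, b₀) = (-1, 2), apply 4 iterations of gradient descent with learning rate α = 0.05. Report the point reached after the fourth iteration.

(-0.0256, 1.3122)

∇J = (12a, 2b)
(a₁, b₁) = (-1, 2) − 0.05·(-12, 4) = (-0.4, 1.8)
(a₂, b₂) = (-0.4, 1.8) − 0.05·(-4.8, 3.6) = (-0.16, 1.62)
(a₃, b₃) = (-0.16, 1.62) − 0.05·(-1.92, 3.24) = (-0.064, 1.458)
(a₄, b₄) = (-0.064, 1.458) − 0.05·(-0.768, 2.916) = (-0.0256, 1.3122)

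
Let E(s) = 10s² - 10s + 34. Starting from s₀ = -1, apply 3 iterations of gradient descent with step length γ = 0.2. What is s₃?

E′(s) = 20s - 10
s₁ = -1 − 0.2·(-30) = 5
s₂ = 5 − 0.2·90 = -13
s₃ = -13 − 0.2·(-270) = 41

41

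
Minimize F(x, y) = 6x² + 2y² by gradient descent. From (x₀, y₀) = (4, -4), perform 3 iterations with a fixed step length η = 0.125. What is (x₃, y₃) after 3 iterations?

(-0.5, -0.5)

∇F = (12x, 4y)
Step 1: at (4, -4), ∇F = (48, -16) → (4, -4) − 0.125·(48, -16) = (-2, -2)
Step 2: at (-2, -2), ∇F = (-24, -8) → (-2, -2) − 0.125·(-24, -8) = (1, -1)
Step 3: at (1, -1), ∇F = (12, -4) → (1, -1) − 0.125·(12, -4) = (-0.5, -0.5)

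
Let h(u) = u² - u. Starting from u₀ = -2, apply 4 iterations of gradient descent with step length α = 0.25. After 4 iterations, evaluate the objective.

-0.2255859375

h′(u) = 2u - 1
Step 1: h′(-2) = -5; u₁ = -2 − 0.25·(-5) = -0.75
Step 2: h′(-0.75) = -2.5; u₂ = -0.75 − 0.25·(-2.5) = -0.125
Step 3: h′(-0.125) = -1.25; u₃ = -0.125 − 0.25·(-1.25) = 0.1875
Step 4: h′(0.1875) = -0.625; u₄ = 0.1875 − 0.25·(-0.625) = 0.34375
h(0.34375) = -0.2255859375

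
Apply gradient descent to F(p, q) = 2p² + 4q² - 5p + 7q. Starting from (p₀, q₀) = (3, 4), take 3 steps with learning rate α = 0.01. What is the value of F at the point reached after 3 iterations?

∇F = (4p - 5, 8q + 7)
Step 1: at (3, 4), ∇F = (7, 39) → (3, 4) − 0.01·(7, 39) = (2.93, 3.61)
Step 2: at (2.93, 3.61), ∇F = (6.72, 35.88) → (2.93, 3.61) − 0.01·(6.72, 35.88) = (2.8628, 3.2512)
Step 3: at (2.8628, 3.2512), ∇F = (6.4512, 33.0096) → (2.8628, 3.2512) − 0.01·(6.4512, 33.0096) = (2.798288, 2.921104)
F(2.798288, 2.921104) = 56.248513777152

56.248513777152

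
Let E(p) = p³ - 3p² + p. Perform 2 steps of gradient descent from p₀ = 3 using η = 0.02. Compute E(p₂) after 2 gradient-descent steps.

0.165083746816

E′(p) = 3p² - 6p + 1
p₁ = 3 − 0.02·10 = 2.8
p₂ = 2.8 − 0.02·7.72 = 2.6456
E(2.6456) = 0.165083746816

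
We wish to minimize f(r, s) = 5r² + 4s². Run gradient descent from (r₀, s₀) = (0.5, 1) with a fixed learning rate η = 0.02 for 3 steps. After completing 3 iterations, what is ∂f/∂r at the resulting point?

∇f = (10r, 8s)
(r₁, s₁) = (0.5, 1) − 0.02·(5, 8) = (0.4, 0.84)
(r₂, s₂) = (0.4, 0.84) − 0.02·(4, 6.72) = (0.32, 0.7056)
(r₃, s₃) = (0.32, 0.7056) − 0.02·(3.2, 5.6448) = (0.256, 0.592704)
∂f/∂r at (0.256, 0.592704) = 2.56

2.56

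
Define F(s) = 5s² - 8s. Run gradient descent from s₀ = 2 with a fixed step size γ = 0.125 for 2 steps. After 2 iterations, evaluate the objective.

F′(s) = 10s - 8
Step 1: F′(2) = 12; s₁ = 2 − 0.125·12 = 0.5
Step 2: F′(0.5) = -3; s₂ = 0.5 − 0.125·(-3) = 0.875
F(0.875) = -3.171875

-3.171875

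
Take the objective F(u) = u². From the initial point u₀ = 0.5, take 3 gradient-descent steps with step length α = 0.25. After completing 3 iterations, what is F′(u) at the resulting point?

0.125

F′(u) = 2u
u₁ = 0.5 − 0.25·1 = 0.25
u₂ = 0.25 − 0.25·0.5 = 0.125
u₃ = 0.125 − 0.25·0.25 = 0.0625
F′(u) at (0.0625) = 0.125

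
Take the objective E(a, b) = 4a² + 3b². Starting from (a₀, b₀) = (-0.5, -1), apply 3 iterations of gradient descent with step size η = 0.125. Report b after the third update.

∇E = (8a, 6b)
(a₁, b₁) = (-0.5, -1) − 0.125·(-4, -6) = (0, -0.25)
(a₂, b₂) = (0, -0.25) − 0.125·(0, -1.5) = (0, -0.0625)
(a₃, b₃) = (0, -0.0625) − 0.125·(0, -0.375) = (0, -0.015625)
b = -0.015625

-0.015625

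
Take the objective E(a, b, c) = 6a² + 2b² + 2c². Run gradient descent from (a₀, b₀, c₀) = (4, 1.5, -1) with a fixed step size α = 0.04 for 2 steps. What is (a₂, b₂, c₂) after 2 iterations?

(1.0816, 1.0584, -0.7056)

∇E = (12a, 4b, 4c)
Step 1: at (4, 1.5, -1), ∇E = (48, 6, -4) → (4, 1.5, -1) − 0.04·(48, 6, -4) = (2.08, 1.26, -0.84)
Step 2: at (2.08, 1.26, -0.84), ∇E = (24.96, 5.04, -3.36) → (2.08, 1.26, -0.84) − 0.04·(24.96, 5.04, -3.36) = (1.0816, 1.0584, -0.7056)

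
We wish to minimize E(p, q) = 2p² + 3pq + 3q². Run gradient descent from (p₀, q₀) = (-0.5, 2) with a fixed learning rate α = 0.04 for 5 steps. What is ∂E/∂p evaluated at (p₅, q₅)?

∇E = (4p + 3q, 3p + 6q)
(p₁, q₁) = (-0.5, 2) − 0.04·(4, 10.5) = (-0.66, 1.58)
(p₂, q₂) = (-0.66, 1.58) − 0.04·(2.1, 7.5) = (-0.744, 1.28)
(p₃, q₃) = (-0.744, 1.28) − 0.04·(0.864, 5.448) = (-0.77856, 1.06208)
(p₄, q₄) = (-0.77856, 1.06208) − 0.04·(0.072, 4.0368) = (-0.78144, 0.900608)
(p₅, q₅) = (-0.78144, 0.900608) − 0.04·(-0.423936, 3.059328) = (-0.76448256, 0.77823488)
∂E/∂p at (-0.76448256, 0.77823488) = -0.7232256

-0.7232256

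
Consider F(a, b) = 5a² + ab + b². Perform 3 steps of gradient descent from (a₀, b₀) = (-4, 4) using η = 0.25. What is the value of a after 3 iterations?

12.3125

∇F = (10a + b, a + 2b)
(a₁, b₁) = (-4, 4) − 0.25·(-36, 4) = (5, 3)
(a₂, b₂) = (5, 3) − 0.25·(53, 11) = (-8.25, 0.25)
(a₃, b₃) = (-8.25, 0.25) − 0.25·(-82.25, -7.75) = (12.3125, 2.1875)
a = 12.3125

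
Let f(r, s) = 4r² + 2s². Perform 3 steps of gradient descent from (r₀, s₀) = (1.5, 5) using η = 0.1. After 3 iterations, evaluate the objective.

2.333376

∇f = (8r, 4s)
Step 1: at (1.5, 5), ∇f = (12, 20) → (1.5, 5) − 0.1·(12, 20) = (0.3, 3)
Step 2: at (0.3, 3), ∇f = (2.4, 12) → (0.3, 3) − 0.1·(2.4, 12) = (0.06, 1.8)
Step 3: at (0.06, 1.8), ∇f = (0.48, 7.2) → (0.06, 1.8) − 0.1·(0.48, 7.2) = (0.012, 1.08)
f(0.012, 1.08) = 2.333376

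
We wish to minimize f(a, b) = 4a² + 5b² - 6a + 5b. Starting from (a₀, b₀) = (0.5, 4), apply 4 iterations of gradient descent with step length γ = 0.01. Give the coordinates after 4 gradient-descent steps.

∇f = (8a - 6, 10b + 5)
(a₁, b₁) = (0.5, 4) − 0.01·(-2, 45) = (0.52, 3.55)
(a₂, b₂) = (0.52, 3.55) − 0.01·(-1.84, 40.5) = (0.5384, 3.145)
(a₃, b₃) = (0.5384, 3.145) − 0.01·(-1.6928, 36.45) = (0.555328, 2.7805)
(a₄, b₄) = (0.555328, 2.7805) − 0.01·(-1.557376, 32.805) = (0.57090176, 2.45245)

(0.57090176, 2.45245)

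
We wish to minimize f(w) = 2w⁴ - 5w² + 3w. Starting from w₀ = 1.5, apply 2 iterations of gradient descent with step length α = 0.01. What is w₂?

f′(w) = 8w³ - 10w + 3
w₁ = 1.5 − 0.01·15 = 1.35
w₂ = 1.35 − 0.01·9.183 = 1.25817

1.25817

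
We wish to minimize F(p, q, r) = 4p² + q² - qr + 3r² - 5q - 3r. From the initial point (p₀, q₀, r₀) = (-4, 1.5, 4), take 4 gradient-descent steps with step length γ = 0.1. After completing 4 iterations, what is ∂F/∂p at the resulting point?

-0.0512

∇F = (8p, 2q - r - 5, -q + 6r - 3)
Step 1: at (-4, 1.5, 4), ∇F = (-32, -6, 19.5) → (-4, 1.5, 4) − 0.1·(-32, -6, 19.5) = (-0.8, 2.1, 2.05)
Step 2: at (-0.8, 2.1, 2.05), ∇F = (-6.4, -2.85, 7.2) → (-0.8, 2.1, 2.05) − 0.1·(-6.4, -2.85, 7.2) = (-0.16, 2.385, 1.33)
Step 3: at (-0.16, 2.385, 1.33), ∇F = (-1.28, -1.56, 2.595) → (-0.16, 2.385, 1.33) − 0.1·(-1.28, -1.56, 2.595) = (-0.032, 2.541, 1.0705)
Step 4: at (-0.032, 2.541, 1.0705), ∇F = (-0.256, -0.9885, 0.882) → (-0.032, 2.541, 1.0705) − 0.1·(-0.256, -0.9885, 0.882) = (-0.0064, 2.63985, 0.9823)
∂F/∂p at (-0.0064, 2.63985, 0.9823) = -0.0512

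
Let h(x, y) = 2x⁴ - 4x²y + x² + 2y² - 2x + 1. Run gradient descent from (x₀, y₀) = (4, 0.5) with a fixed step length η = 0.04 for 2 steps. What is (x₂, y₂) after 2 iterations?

∇h = (8x³ - 8xy + 2x - 2, -4x² + 4y)
(x₁, y₁) = (4, 0.5) − 0.04·(502, -62) = (-16.08, 2.98)
(x₂, y₂) = (-16.08, 2.98) − 0.04·(-32912.794496, -1022.3456) = (1300.43177984, 43.873824)

(1300.43177984, 43.873824)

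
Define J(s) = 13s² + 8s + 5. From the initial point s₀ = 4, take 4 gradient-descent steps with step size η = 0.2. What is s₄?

1340.1152

J′(s) = 26s + 8
s₁ = 4 − 0.2·112 = -18.4
s₂ = -18.4 − 0.2·(-470.4) = 75.68
s₃ = 75.68 − 0.2·1975.68 = -319.456
s₄ = -319.456 − 0.2·(-8297.856) = 1340.1152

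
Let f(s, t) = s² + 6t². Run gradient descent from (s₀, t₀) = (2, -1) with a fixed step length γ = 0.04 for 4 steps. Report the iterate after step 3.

∇f = (2s, 12t)
(s₁, t₁) = (2, -1) − 0.04·(4, -12) = (1.84, -0.52)
(s₂, t₂) = (1.84, -0.52) − 0.04·(3.68, -6.24) = (1.6928, -0.2704)
(s₃, t₃) = (1.6928, -0.2704) − 0.04·(3.3856, -3.2448) = (1.557376, -0.140608)

(1.557376, -0.140608)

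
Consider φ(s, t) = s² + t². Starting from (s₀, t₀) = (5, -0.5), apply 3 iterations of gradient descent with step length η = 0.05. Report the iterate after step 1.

∇φ = (2s, 2t)
(s₁, t₁) = (5, -0.5) − 0.05·(10, -1) = (4.5, -0.45)

(4.5, -0.45)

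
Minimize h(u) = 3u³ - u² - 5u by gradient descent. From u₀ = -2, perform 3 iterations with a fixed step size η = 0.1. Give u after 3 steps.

h′(u) = 9u² - 2u - 5
u₁ = -2 − 0.1·35 = -5.5
u₂ = -5.5 − 0.1·278.25 = -33.325
u₃ = -33.325 − 0.1·10056.650625 = -1038.9900625

-1038.9900625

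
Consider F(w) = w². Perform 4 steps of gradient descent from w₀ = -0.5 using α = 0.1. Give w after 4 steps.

-0.2048

F′(w) = 2w
w₁ = -0.5 − 0.1·(-1) = -0.4
w₂ = -0.4 − 0.1·(-0.8) = -0.32
w₃ = -0.32 − 0.1·(-0.64) = -0.256
w₄ = -0.256 − 0.1·(-0.512) = -0.2048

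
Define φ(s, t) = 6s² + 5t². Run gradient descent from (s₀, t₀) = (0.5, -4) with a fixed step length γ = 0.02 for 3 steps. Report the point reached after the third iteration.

∇φ = (12s, 10t)
(s₁, t₁) = (0.5, -4) − 0.02·(6, -40) = (0.38, -3.2)
(s₂, t₂) = (0.38, -3.2) − 0.02·(4.56, -32) = (0.2888, -2.56)
(s₃, t₃) = (0.2888, -2.56) − 0.02·(3.4656, -25.6) = (0.219488, -2.048)

(0.219488, -2.048)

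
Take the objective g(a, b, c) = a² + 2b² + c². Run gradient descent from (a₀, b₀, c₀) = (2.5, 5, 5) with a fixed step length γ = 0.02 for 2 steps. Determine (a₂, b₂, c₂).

(2.304, 4.232, 4.608)

∇g = (2a, 4b, 2c)
Step 1: at (2.5, 5, 5), ∇g = (5, 20, 10) → (2.5, 5, 5) − 0.02·(5, 20, 10) = (2.4, 4.6, 4.8)
Step 2: at (2.4, 4.6, 4.8), ∇g = (4.8, 18.4, 9.6) → (2.4, 4.6, 4.8) − 0.02·(4.8, 18.4, 9.6) = (2.304, 4.232, 4.608)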